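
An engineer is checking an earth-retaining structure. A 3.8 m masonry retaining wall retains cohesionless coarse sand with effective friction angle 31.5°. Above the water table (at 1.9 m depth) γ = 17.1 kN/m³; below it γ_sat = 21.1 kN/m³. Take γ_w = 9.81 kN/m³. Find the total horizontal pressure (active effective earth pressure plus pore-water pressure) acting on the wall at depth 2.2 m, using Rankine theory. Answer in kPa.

K_a = (1 − sin φ)/(1 + sin φ) = 0.3136.
γ' = 21.1 − 9.81 = 11.29 kN/m³.
Effective vertical stress at 2.2 m: σ'_v = 17.1×1.9 + 11.29×0.300 = 35.88 kPa.
σ'_h = K_a σ'_v = 0.3136 × 35.88 = 11.25 kPa; u = γ_w × 0.300 = 2.943 kPa.
Total σ_h = 11.25 + 2.943 = 14.20 kPa.

14.2 kPa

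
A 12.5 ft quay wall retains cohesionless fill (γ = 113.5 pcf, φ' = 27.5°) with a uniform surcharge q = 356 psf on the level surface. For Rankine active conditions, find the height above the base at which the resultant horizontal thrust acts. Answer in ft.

4.86 ft

K_a = 0.3682.
Triangular part P₁ = ½K_aγH² = 3265 at H/3 = 4.167 ft; rectangular part P₂ = K_a q H = 1639 at H/2 = 6.250 ft.
ȳ = (P₁·4.167 + P₂·6.250)/(P₁+P₂) = 4.863 ft.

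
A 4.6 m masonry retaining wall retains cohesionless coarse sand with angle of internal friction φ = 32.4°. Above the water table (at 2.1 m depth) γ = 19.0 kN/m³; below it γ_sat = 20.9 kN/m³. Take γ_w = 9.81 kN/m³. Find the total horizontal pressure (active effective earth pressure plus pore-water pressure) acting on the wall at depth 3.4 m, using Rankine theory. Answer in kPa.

K_a = (1 − sin φ)/(1 + sin φ) = 0.3022.
γ' = 20.9 − 9.81 = 11.09 kN/m³.
Effective vertical stress at 3.4 m: σ'_v = 19.0×2.1 + 11.09×1.30 = 54.32 kPa.
σ'_h = K_a σ'_v = 0.3022 × 54.32 = 16.42 kPa; u = γ_w × 1.30 = 12.75 kPa.
Total σ_h = 16.42 + 12.75 = 29.17 kPa.

29.2 kPa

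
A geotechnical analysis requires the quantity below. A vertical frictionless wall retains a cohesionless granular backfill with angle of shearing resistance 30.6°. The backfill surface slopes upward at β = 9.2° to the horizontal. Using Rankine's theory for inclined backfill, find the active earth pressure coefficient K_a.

0.338

K_a = cos β · (cos β − √(cos²β − cos²φ)) / (cos β + √(cos²β − cos²φ)).
cos β = 0.9871, cos φ = 0.8607, √(cos²β − cos²φ) = 0.4833.
K_a = 0.9871 × (0.9871 − 0.4833)/(0.9871 + 0.4833) = 0.3383.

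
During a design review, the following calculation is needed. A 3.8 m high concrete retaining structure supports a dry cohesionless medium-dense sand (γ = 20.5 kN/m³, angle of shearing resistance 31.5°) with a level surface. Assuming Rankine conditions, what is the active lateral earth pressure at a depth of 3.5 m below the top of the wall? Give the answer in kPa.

K_a = (1 − sin φ)/(1 + sin φ) = 0.3136.
σ_h = K_a γ z = 0.3136 × 20.5 × 3.5 = 22.50 kPa.

22.5 kPa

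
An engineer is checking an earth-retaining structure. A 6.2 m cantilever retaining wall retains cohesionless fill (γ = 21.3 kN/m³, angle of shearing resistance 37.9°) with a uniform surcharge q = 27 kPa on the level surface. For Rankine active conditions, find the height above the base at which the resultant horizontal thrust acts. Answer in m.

K_a = 0.2389.
Triangular part P₁ = ½K_aγH² = 97.82 at H/3 = 2.067 m; rectangular part P₂ = K_a q H = 40.00 at H/2 = 3.100 m.
ȳ = (P₁·2.067 + P₂·3.100)/(P₁+P₂) = 2.367 m.

2.37 m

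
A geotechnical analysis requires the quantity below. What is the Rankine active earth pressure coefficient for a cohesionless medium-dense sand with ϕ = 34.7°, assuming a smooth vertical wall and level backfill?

0.274

K_a = tan²(45° − φ/2) = tan²(27.65°) = 0.2745.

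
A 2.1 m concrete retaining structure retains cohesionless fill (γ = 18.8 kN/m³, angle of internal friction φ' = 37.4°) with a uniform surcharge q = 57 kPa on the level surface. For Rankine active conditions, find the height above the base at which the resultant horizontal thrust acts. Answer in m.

0.960 m

K_a = 0.2443.
Triangular part P₁ = ½K_aγH² = 10.13 at H/3 = 0.7000 m; rectangular part P₂ = K_a q H = 29.24 at H/2 = 1.050 m.
ȳ = (P₁·0.7000 + P₂·1.050)/(P₁+P₂) = 0.9600 m.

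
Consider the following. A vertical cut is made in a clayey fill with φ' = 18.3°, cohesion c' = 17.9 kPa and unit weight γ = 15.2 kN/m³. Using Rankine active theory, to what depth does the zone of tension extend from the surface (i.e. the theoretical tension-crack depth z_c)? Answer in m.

3.26 m

K_a = tan²(45° − 18.3°/2) = 0.5221; √K_a = 0.7226.
The active pressure is zero where K_a γ z = 2c√K_a, so z_c = 2c/(γ√K_a) = 2×17.9/(15.2×0.7226) = 3.260 m.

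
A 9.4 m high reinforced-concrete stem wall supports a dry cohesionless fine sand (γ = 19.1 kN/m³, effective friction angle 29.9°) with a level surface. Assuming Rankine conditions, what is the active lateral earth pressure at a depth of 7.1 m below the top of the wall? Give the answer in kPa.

45.4 kPa

K_a = (1 − sin φ)/(1 + sin φ) = 0.3347.
σ_h = K_a γ z = 0.3347 × 19.1 × 7.1 = 45.39 kPa.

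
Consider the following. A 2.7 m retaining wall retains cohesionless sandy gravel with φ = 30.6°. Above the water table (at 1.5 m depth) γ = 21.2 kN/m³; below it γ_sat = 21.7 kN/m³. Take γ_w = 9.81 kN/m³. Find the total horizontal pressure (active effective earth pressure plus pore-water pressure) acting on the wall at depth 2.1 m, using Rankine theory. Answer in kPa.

18.6 kPa

K_a = (1 − sin φ)/(1 + sin φ) = 0.3253.
γ' = 21.7 − 9.81 = 11.89 kN/m³.
Effective vertical stress at 2.1 m: σ'_v = 21.2×1.5 + 11.89×0.600 = 38.93 kPa.
σ'_h = K_a σ'_v = 0.3253 × 38.93 = 12.67 kPa; u = γ_w × 0.600 = 5.886 kPa.
Total σ_h = 12.67 + 5.886 = 18.55 kPa.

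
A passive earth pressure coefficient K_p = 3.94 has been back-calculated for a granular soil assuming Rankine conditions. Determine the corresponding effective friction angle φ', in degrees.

36.5°

K_p = (1+sin φ)/(1−sin φ) ⇒ sin φ = (K_p − 1)/(K_p + 1) = 0.5951.
φ = arcsin(0.5951) = 36.52°.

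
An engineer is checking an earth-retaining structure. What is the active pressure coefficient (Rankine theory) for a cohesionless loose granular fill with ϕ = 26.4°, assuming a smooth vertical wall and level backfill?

0.384

K_a = tan²(45° − φ/2) = tan²(31.80°) = 0.3844.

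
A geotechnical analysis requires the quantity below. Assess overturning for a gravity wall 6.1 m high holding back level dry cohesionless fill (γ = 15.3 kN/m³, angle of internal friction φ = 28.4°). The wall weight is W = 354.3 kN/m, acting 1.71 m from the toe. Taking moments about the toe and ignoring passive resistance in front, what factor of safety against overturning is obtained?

2.95

K_a = tan²(45° − 28.4°/2) = 0.3554.
P_a = ½K_aγH² = 0.5×0.3554×15.3×6.1² = 101.2 kN/m, acting at H/3 = 2.033 m above the base.
Overturning moment M_o = P_a × H/3 = 101.2 × 2.033 = 205.7.
Resisting moment M_r = W × 1.71 = 354.3 × 1.71 = 605.9.
FS_overturning = M_r/M_o = 605.9/205.7 = 2.946.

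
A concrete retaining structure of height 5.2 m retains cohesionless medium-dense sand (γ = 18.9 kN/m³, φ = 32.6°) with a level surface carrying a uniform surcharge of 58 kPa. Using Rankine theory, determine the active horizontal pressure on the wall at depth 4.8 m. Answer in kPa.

K_a = (1 − sin φ)/(1 + sin φ) = 0.2997.
σ_v = γz + q = 18.9 × 4.8 + 58 = 148.7 kPa.
σ_h = K_a σ_v = 0.2997 × 148.7 = 44.58 kPa.

44.6 kPa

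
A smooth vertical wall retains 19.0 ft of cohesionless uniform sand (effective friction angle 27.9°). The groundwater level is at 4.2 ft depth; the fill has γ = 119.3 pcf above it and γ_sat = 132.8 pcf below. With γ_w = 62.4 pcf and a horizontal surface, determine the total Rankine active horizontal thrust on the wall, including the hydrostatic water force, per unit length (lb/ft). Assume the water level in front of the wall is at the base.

12700 lb/ft

K_a = tan²(45° − φ/2) = 0.3625.
γ' = 132.8 − 62.4 = 70.40 pcf. Depth below WT = 14.8 ft.
σ'_h at WT = K_a γ d_w = 181.6 psf; at base = 181.6 + K_a γ' × 14.8 = 559.3 psf.
P₁ (0–4.2 ft) = ½×181.6×4.2 = 381.4. P₂ (4.2–19.0 ft) = ½(181.6+559.3)×14.8 = 5483.
P_w = ½ γ_w h₂² = 0.5×62.4×14.8² = 6834. Total = 381.4+5483+6834 = 12700 lb/ft.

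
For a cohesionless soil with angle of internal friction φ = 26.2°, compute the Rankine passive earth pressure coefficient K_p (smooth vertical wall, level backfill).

2.58

K_p = (1 + sin φ)/(1 − sin φ) = tan²(45° + 26.2°/2) = 2.581.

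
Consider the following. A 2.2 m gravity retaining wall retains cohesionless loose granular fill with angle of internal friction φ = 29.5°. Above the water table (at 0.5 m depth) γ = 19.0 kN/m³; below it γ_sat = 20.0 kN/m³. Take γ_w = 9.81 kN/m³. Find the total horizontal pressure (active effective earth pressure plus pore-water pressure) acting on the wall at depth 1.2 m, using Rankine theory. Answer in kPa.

K_a = (1 − sin φ)/(1 + sin φ) = 0.3401.
γ' = 20.0 − 9.81 = 10.19 kN/m³.
Effective vertical stress at 1.2 m: σ'_v = 19.0×0.5 + 10.19×0.700 = 16.63 kPa.
σ'_h = K_a σ'_v = 0.3401 × 16.63 = 5.657 kPa; u = γ_w × 0.700 = 6.867 kPa.
Total σ_h = 5.657 + 6.867 = 12.52 kPa.

12.5 kPa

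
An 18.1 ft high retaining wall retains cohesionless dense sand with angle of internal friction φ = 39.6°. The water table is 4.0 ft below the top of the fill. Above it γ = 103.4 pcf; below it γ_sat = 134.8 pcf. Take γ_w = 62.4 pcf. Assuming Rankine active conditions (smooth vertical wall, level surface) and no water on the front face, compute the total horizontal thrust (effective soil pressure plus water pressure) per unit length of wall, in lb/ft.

9270 lb/ft

K_a = tan²(45° − φ/2) = 0.2214.
γ' = 134.8 − 62.4 = 72.40 pcf. Depth below WT = 14.1 ft.
σ'_h at WT = K_a γ d_w = 91.58 psf; at base = 91.58 + K_a γ' × 14.1 = 317.6 psf.
P₁ (0–4.0 ft) = ½×91.58×4.0 = 183.2. P₂ (4.0–18.1 ft) = ½(91.58+317.6)×14.1 = 2885.
P_w = ½ γ_w h₂² = 0.5×62.4×14.1² = 6203. Total = 183.2+2885+6203 = 9271 lb/ft.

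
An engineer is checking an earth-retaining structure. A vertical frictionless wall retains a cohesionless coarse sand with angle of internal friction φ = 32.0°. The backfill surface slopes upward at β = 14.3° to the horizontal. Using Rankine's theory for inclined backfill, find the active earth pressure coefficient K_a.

0.337

K_a = cos β · (cos β − √(cos²β − cos²φ)) / (cos β + √(cos²β − cos²φ)).
cos β = 0.9690, cos φ = 0.8480, √(cos²β − cos²φ) = 0.4688.
K_a = 0.9690 × (0.9690 − 0.4688)/(0.9690 + 0.4688) = 0.3371.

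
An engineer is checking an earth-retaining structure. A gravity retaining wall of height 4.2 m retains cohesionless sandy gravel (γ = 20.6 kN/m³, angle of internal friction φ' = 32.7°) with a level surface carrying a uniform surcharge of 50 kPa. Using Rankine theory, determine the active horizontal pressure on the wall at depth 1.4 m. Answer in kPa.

K_a = (1 − sin φ)/(1 + sin φ) = 0.2985.
σ_v = γz + q = 20.6 × 1.4 + 50 = 78.84 kPa.
σ_h = K_a σ_v = 0.2985 × 78.84 = 23.53 kPa.

23.5 kPa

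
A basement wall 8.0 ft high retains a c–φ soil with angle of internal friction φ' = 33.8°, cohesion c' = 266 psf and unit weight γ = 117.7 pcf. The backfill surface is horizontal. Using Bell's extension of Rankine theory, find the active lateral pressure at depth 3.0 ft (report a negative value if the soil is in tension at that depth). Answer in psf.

-183 psf

K_a = (1 − sin φ)/(1 + sin φ) = 0.2851.
σ_a = K_a γ z − 2c√K_a = 0.2851×117.7×3.0 − 2×266×0.5340 = -183.4 psf.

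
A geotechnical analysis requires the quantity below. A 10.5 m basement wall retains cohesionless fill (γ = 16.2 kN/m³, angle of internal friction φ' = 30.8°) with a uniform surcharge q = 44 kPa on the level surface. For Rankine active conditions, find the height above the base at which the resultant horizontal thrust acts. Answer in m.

4.10 m

K_a = 0.3227.
Triangular part P₁ = ½K_aγH² = 288.2 at H/3 = 3.500 m; rectangular part P₂ = K_a q H = 149.1 at H/2 = 5.250 m.
ȳ = (P₁·3.500 + P₂·5.250)/(P₁+P₂) = 4.097 m.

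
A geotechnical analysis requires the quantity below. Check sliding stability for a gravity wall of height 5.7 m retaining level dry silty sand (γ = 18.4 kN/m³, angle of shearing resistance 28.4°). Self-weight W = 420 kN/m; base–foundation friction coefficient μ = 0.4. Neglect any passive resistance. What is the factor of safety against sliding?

1.58

K_a = tan²(45° − 28.4°/2) = 0.3554.
P_a = ½K_aγH² = 0.5×0.3554×18.4×5.7² = 106.2 kN/m, acting at H/3 = 1.900 m above the base.
FS_sliding = μW / P_a = 0.4×420 / 106.2 = 1.582.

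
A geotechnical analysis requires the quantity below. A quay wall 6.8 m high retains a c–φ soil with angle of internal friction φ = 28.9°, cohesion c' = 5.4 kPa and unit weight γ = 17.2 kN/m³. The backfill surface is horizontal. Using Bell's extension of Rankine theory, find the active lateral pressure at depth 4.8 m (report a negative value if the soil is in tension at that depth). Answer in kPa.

K_a = (1 − sin φ)/(1 + sin φ) = 0.3484.
σ_a = K_a γ z − 2c√K_a = 0.3484×17.2×4.8 − 2×5.4×0.5902 = 22.39 kPa.

22.4 kPa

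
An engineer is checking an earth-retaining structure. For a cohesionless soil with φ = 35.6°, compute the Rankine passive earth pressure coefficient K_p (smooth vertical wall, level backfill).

3.79

K_p = (1 + sin φ)/(1 − sin φ) = tan²(45° + 35.6°/2) = 3.786.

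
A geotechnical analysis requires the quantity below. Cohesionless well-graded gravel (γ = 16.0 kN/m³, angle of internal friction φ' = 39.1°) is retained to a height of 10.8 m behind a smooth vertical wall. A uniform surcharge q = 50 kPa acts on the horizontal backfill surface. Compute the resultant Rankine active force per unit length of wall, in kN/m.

K_a = tan²(45° − φ/2) = 0.2265.
Soil triangle: ½ K_a γ H² = 0.5×0.2265×16.0×10.8² = 211.3 kN/m.
Surcharge rectangle: K_a q H = 0.2265×50×10.8 = 122.3 kN/m.
Total = 211.3 + 122.3 = 333.6 kN/m.

334 kN/m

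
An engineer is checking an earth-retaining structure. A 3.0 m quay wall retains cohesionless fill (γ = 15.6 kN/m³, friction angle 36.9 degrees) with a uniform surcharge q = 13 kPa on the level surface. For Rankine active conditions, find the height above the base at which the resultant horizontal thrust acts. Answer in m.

K_a = 0.2497.
Triangular part P₁ = ½K_aγH² = 17.53 at H/3 = 1.000 m; rectangular part P₂ = K_a q H = 9.737 at H/2 = 1.500 m.
ȳ = (P₁·1.000 + P₂·1.500)/(P₁+P₂) = 1.179 m.

1.18 m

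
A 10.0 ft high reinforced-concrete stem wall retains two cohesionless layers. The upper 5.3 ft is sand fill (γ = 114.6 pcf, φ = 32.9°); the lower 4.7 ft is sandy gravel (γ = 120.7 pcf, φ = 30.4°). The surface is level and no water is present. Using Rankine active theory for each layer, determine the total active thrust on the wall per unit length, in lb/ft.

1850 lb/ft

K_a1 = tan²(45°−32.9°/2) = 0.2960; K_a2 = tan²(45°−30.4°/2) = 0.3280.
Layer 1: σ at base = K_a1 γ₁ h₁ = 179.8 psf; P₁ = ½×179.8×5.3 = 476.5.
Layer 2: σ_v at top = γ₁h₁ = 607.4; σ_h top = K_a2×607.4 = 199.2; σ_h base = K_a2×(607.4+120.7×4.7) = 385.3.
P₂ = ½(199.2+385.3)×4.7 = 1374. Total P_a = 476.5+1374 = 1850 lb/ft.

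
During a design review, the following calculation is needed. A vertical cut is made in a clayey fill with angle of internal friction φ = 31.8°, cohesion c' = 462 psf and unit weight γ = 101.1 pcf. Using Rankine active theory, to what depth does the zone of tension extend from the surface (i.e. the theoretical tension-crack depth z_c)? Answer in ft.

16.4 ft

K_a = tan²(45° − 31.8°/2) = 0.3098; √K_a = 0.5566.
The active pressure is zero where K_a γ z = 2c√K_a, so z_c = 2c/(γ√K_a) = 2×462/(101.1×0.5566) = 16.42 ft.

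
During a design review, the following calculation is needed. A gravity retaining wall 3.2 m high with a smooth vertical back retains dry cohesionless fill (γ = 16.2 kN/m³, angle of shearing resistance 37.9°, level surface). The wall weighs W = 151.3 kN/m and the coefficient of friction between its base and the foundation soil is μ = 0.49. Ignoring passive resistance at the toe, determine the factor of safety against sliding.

3.74

K_a = tan²(45° − 37.9°/2) = 0.2389.
P_a = ½K_aγH² = 0.5×0.2389×16.2×3.2² = 19.82 kN/m, acting at H/3 = 1.067 m above the base.
FS_sliding = μW / P_a = 0.49×151.3 / 19.82 = 3.741.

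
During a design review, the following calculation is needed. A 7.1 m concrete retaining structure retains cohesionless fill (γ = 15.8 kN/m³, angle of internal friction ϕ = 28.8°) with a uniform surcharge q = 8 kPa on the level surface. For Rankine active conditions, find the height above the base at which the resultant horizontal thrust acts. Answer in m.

K_a = 0.3498.
Triangular part P₁ = ½K_aγH² = 139.3 at H/3 = 2.367 m; rectangular part P₂ = K_a q H = 19.87 at H/2 = 3.550 m.
ȳ = (P₁·2.367 + P₂·3.550)/(P₁+P₂) = 2.514 m.

2.51 m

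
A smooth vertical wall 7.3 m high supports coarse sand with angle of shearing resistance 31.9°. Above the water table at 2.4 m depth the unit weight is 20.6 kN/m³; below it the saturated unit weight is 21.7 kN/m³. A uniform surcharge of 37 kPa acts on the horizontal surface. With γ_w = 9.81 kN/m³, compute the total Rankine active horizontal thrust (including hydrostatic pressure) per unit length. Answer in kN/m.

338 kN/m

K_a = tan²(45° − φ/2) = 0.3085.
γ' = 21.7 − 9.81 = 11.89 kN/m³. h₂ = H − d_w = 4.9 m.
σ'_h: at surface K_a·q = 11.42; at WT K_a(q+γd_w) = 26.67; at base K_a(q+γd_w+γ'h₂) = 44.64 kPa.
P₁ = ½(11.42+26.67)×2.4 = 45.70; P₂ = ½(26.67+44.64)×4.9 = 174.7; P_w = ½γ_w h₂² = 117.8.
Total = 45.70+174.7+117.8 = 338.2 kN/m.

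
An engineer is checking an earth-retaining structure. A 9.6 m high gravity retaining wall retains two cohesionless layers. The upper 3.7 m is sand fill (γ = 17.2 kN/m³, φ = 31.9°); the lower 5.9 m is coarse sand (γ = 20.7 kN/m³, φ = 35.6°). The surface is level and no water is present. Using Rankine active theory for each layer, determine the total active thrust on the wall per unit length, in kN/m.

K_a1 = tan²(45°−31.9°/2) = 0.3085; K_a2 = tan²(45°−35.6°/2) = 0.2641.
Layer 1: σ at base = K_a1 γ₁ h₁ = 19.63 kPa; P₁ = ½×19.63×3.7 = 36.32.
Layer 2: σ_v at top = γ₁h₁ = 63.64; σ_h top = K_a2×63.64 = 16.81; σ_h base = K_a2×(63.64+20.7×5.9) = 49.07.
P₂ = ½(16.81+49.07)×5.9 = 194.3. Total P_a = 36.32+194.3 = 230.7 kN/m.

231 kN/m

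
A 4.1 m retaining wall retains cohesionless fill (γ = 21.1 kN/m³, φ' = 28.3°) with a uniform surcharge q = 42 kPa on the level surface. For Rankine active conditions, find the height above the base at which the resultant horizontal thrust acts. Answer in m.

1.70 m

K_a = 0.3568.
Triangular part P₁ = ½K_aγH² = 63.27 at H/3 = 1.367 m; rectangular part P₂ = K_a q H = 61.44 at H/2 = 2.050 m.
ȳ = (P₁·1.367 + P₂·2.050)/(P₁+P₂) = 1.703 m.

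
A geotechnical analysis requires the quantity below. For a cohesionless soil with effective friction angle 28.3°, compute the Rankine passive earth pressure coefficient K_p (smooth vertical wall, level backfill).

K_p = (1 + sin φ)/(1 − sin φ) = tan²(45° + 28.3°/2) = 2.803.

2.80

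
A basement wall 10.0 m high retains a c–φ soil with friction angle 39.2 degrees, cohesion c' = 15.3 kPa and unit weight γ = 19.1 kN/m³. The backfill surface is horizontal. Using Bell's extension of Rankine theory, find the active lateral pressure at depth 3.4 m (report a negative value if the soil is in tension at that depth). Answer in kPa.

0.112 kPa

K_a = (1 − sin φ)/(1 + sin φ) = 0.2255.
σ_a = K_a γ z − 2c√K_a = 0.2255×19.1×3.4 − 2×15.3×0.4748 = 0.1120 kPa.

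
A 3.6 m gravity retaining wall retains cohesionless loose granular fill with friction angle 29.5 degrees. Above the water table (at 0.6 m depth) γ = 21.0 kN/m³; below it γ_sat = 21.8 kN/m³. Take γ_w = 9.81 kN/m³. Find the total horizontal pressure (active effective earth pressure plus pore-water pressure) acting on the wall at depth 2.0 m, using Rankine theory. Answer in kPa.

23.7 kPa

K_a = (1 − sin φ)/(1 + sin φ) = 0.3401.
γ' = 21.8 − 9.81 = 11.99 kN/m³.
Effective vertical stress at 2.0 m: σ'_v = 21.0×0.6 + 11.99×1.40 = 29.39 kPa.
σ'_h = K_a σ'_v = 0.3401 × 29.39 = 9.994 kPa; u = γ_w × 1.40 = 13.73 kPa.
Total σ_h = 9.994 + 13.73 = 23.73 kPa.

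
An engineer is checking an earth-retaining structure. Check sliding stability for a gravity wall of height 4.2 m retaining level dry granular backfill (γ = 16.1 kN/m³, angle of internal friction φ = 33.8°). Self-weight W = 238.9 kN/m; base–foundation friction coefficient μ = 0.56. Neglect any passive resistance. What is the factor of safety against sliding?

3.30

K_a = tan²(45° − 33.8°/2) = 0.2851.
P_a = ½K_aγH² = 0.5×0.2851×16.1×4.2² = 40.49 kN/m, acting at H/3 = 1.400 m above the base.
FS_sliding = μW / P_a = 0.56×238.9 / 40.49 = 3.305.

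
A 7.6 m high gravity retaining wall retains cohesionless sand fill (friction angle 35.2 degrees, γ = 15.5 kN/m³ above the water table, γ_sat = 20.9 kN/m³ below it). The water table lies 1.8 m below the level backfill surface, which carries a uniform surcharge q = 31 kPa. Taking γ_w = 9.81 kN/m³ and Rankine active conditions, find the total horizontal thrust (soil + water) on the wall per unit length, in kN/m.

K_a = tan²(45° − φ/2) = 0.2687.
γ' = 20.9 − 9.81 = 11.09 kN/m³. h₂ = H − d_w = 5.8 m.
σ'_h: at surface K_a·q = 8.329; at WT K_a(q+γd_w) = 15.83; at base K_a(q+γd_w+γ'h₂) = 33.11 kPa.
P₁ = ½(8.329+15.83)×1.8 = 21.74; P₂ = ½(15.83+33.11)×5.8 = 141.9; P_w = ½γ_w h₂² = 165.0.
Total = 21.74+141.9+165.0 = 328.7 kN/m.

329 kN/m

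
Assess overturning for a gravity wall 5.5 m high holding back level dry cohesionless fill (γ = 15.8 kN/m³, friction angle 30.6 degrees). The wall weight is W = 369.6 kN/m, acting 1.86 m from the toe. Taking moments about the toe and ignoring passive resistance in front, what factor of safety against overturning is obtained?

4.82

K_a = tan²(45° − 30.6°/2) = 0.3253.
P_a = ½K_aγH² = 0.5×0.3253×15.8×5.5² = 77.75 kN/m, acting at H/3 = 1.833 m above the base.
Overturning moment M_o = P_a × H/3 = 77.75 × 1.833 = 142.5.
Resisting moment M_r = W × 1.86 = 369.6 × 1.86 = 687.5.
FS_overturning = M_r/M_o = 687.5/142.5 = 4.823.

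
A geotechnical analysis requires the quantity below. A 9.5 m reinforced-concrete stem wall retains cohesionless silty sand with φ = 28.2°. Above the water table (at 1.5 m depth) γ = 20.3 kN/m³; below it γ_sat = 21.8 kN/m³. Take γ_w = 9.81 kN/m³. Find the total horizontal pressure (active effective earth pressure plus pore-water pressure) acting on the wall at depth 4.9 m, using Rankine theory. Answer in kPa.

K_a = (1 − sin φ)/(1 + sin φ) = 0.3582.
γ' = 21.8 − 9.81 = 11.99 kN/m³.
Effective vertical stress at 4.9 m: σ'_v = 20.3×1.5 + 11.99×3.40 = 71.22 kPa.
σ'_h = K_a σ'_v = 0.3582 × 71.22 = 25.51 kPa; u = γ_w × 3.40 = 33.35 kPa.
Total σ_h = 25.51 + 33.35 = 58.86 kPa.

58.9 kPa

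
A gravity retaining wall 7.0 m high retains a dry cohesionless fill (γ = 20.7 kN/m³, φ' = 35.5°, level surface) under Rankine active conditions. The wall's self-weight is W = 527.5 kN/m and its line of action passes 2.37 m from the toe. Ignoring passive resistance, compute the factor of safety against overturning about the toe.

K_a = tan²(45° − 35.5°/2) = 0.2653.
P_a = ½K_aγH² = 0.5×0.2653×20.7×7.0² = 134.5 kN/m, acting at H/3 = 2.333 m above the base.
Overturning moment M_o = P_a × H/3 = 134.5 × 2.333 = 313.9.
Resisting moment M_r = W × 2.37 = 527.5 × 2.37 = 1250.
FS_overturning = M_r/M_o = 1250/313.9 = 3.983.

3.98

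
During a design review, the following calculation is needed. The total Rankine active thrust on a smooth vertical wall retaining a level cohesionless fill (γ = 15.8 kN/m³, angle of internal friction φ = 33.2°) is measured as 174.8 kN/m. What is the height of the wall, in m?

8.70 m

K_a = 0.2924. P_a = ½ K_a γ H² ⇒ H = √(2P_a/(K_a γ)).
H = √(2×174.8/(0.2924×15.8)) = 8.700 m.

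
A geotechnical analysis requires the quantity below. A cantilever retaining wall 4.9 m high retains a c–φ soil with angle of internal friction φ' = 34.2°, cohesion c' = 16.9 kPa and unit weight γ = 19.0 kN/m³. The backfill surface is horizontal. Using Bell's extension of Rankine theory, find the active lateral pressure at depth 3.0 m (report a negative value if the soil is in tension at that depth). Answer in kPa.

K_a = (1 − sin φ)/(1 + sin φ) = 0.2803.
σ_a = K_a γ z − 2c√K_a = 0.2803×19.0×3.0 − 2×16.9×0.5295 = -1.917 kPa.

-1.92 kPa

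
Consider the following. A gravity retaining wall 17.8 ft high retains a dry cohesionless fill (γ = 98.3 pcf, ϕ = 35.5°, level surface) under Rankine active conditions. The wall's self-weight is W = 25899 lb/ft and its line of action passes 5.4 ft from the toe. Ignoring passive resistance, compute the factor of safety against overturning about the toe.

5.71

K_a = tan²(45° − 35.5°/2) = 0.2653.
P_a = ½K_aγH² = 0.5×0.2653×98.3×17.8² = 4131 lb/ft, acting at H/3 = 5.933 ft above the base.
Overturning moment M_o = P_a × H/3 = 4131 × 5.933 = 24510.
Resisting moment M_r = W × 5.4 = 25899 × 5.4 = 139900.
FS_overturning = M_r/M_o = 139900/24510 = 5.706.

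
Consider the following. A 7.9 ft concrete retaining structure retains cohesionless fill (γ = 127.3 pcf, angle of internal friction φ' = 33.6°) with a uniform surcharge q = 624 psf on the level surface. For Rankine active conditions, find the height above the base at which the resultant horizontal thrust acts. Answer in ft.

K_a = 0.2875.
Triangular part P₁ = ½K_aγH² = 1142 at H/3 = 2.633 ft; rectangular part P₂ = K_a q H = 1417 at H/2 = 3.950 ft.
ȳ = (P₁·2.633 + P₂·3.950)/(P₁+P₂) = 3.362 ft.

3.36 ft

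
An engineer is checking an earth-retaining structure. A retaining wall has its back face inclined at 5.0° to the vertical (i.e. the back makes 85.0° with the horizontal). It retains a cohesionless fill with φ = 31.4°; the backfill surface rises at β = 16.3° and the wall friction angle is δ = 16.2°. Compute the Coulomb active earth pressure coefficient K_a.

0.408

K_a = sin²(α+φ) / [sin²α · sin(α−δ) · (1 + √{sin(φ+δ)sin(φ−β) / (sin(α−δ)sin(α+β))})²].
With α = 85.0°, φ = 31.4°, δ = 16.2°, β = 16.3°: K_a = 0.4075.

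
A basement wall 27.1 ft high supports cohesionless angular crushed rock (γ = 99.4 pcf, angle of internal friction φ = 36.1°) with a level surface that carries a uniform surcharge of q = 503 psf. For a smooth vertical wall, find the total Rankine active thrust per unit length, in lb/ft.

13000 lb/ft

K_a = tan²(45° − φ/2) = 0.2585.
Soil triangle: ½ K_a γ H² = 0.5×0.2585×99.4×27.1² = 9435 lb/ft.
Surcharge rectangle: K_a q H = 0.2585×503×27.1 = 3524 lb/ft.
Total = 9435 + 3524 = 12960 lb/ft.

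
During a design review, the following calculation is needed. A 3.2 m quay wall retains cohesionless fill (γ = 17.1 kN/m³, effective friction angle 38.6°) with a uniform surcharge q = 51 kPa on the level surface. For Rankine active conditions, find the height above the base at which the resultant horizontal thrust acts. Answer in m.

K_a = 0.2316.
Triangular part P₁ = ½K_aγH² = 20.28 at H/3 = 1.067 m; rectangular part P₂ = K_a q H = 37.80 at H/2 = 1.600 m.
ȳ = (P₁·1.067 + P₂·1.600)/(P₁+P₂) = 1.414 m.

1.41 m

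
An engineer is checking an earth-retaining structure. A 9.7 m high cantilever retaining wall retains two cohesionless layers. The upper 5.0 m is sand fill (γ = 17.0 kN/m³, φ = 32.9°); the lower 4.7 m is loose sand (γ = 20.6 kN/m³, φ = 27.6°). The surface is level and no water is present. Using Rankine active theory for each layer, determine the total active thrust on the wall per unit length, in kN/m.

K_a1 = tan²(45°−32.9°/2) = 0.2960; K_a2 = tan²(45°−27.6°/2) = 0.3668.
Layer 1: σ at base = K_a1 γ₁ h₁ = 25.16 kPa; P₁ = ½×25.16×5.0 = 62.91.
Layer 2: σ_v at top = γ₁h₁ = 85.00; σ_h top = K_a2×85.00 = 31.18; σ_h base = K_a2×(85.00+20.6×4.7) = 66.69.
P₂ = ½(31.18+66.69)×4.7 = 230.0. Total P_a = 62.91+230.0 = 292.9 kN/m.

293 kN/m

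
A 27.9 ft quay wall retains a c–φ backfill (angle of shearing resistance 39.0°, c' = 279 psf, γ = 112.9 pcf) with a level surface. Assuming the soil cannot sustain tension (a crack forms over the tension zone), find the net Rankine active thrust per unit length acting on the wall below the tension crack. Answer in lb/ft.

K_a = 0.2275; √K_a = 0.4770.
Tension-crack depth z_c = 2c/(γ√K_a) = 2×279/(112.9×0.4770) = 10.36 ft.
σ_a at base = K_a γ H − 2c√K_a = 0.2275×112.9×27.9 − 2×279×0.4770 = 450.5 psf.
P_a = ½ × 450.5 × (H − z_c) = 0.5×450.5×17.54 = 3950 lb/ft.

3950 lb/ft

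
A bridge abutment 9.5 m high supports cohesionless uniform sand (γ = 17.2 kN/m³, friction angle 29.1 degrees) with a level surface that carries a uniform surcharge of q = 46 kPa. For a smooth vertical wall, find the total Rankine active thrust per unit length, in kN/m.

K_a = tan²(45° − φ/2) = 0.3456.
Soil triangle: ½ K_a γ H² = 0.5×0.3456×17.2×9.5² = 268.2 kN/m.
Surcharge rectangle: K_a q H = 0.3456×46×9.5 = 151.0 kN/m.
Total = 268.2 + 151.0 = 419.3 kN/m.

419 kN/m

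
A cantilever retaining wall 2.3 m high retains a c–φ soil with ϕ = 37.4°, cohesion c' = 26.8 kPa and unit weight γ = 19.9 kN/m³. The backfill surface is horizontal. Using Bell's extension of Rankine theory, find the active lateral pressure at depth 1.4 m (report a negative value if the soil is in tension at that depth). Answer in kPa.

K_a = (1 − sin φ)/(1 + sin φ) = 0.2443.
σ_a = K_a γ z − 2c√K_a = 0.2443×19.9×1.4 − 2×26.8×0.4942 = -19.69 kPa.

-19.7 kPa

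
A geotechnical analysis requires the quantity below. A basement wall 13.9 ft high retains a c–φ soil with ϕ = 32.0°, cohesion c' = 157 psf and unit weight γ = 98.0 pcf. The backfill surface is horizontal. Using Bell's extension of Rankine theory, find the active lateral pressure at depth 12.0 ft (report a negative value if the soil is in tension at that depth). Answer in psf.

K_a = (1 − sin φ)/(1 + sin φ) = 0.3073.
σ_a = K_a γ z − 2c√K_a = 0.3073×98.0×12.0 − 2×157×0.5543 = 187.3 psf.

187 psf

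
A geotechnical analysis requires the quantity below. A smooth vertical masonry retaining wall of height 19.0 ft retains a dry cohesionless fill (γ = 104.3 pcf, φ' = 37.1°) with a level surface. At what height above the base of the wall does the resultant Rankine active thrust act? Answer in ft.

6.33 ft

K_a = 0.2475.
The pressure distribution is triangular, so the resultant acts at H/3 above the base = 19.0/3 = 6.333 ft.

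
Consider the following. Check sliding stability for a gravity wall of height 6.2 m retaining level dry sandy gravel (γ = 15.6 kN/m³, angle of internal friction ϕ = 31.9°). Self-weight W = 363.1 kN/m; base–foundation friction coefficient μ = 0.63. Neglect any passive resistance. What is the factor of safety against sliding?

2.47

K_a = tan²(45° − 31.9°/2) = 0.3085.
P_a = ½K_aγH² = 0.5×0.3085×15.6×6.2² = 92.51 kN/m, acting at H/3 = 2.067 m above the base.
FS_sliding = μW / P_a = 0.63×363.1 / 92.51 = 2.473.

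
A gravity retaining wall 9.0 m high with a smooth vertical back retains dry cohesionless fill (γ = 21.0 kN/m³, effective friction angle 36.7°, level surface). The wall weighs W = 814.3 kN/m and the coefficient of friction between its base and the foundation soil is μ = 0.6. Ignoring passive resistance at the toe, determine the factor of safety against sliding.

K_a = tan²(45° − 36.7°/2) = 0.2519.
P_a = ½K_aγH² = 0.5×0.2519×21.0×9.0² = 214.2 kN/m, acting at H/3 = 3.000 m above the base.
FS_sliding = μW / P_a = 0.6×814.3 / 214.2 = 2.281.

2.28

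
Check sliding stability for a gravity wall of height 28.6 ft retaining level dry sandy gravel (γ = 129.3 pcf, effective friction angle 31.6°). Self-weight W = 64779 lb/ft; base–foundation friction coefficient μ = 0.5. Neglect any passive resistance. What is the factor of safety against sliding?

1.96

K_a = tan²(45° − 31.6°/2) = 0.3123.
P_a = ½K_aγH² = 0.5×0.3123×129.3×28.6² = 16520 lb/ft, acting at H/3 = 9.533 ft above the base.
FS_sliding = μW / P_a = 0.5×64779 / 16520 = 1.961.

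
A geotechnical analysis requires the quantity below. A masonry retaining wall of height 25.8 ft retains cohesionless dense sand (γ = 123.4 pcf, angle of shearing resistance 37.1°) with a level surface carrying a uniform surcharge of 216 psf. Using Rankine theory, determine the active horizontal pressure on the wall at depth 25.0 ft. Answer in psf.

K_a = (1 − sin φ)/(1 + sin φ) = 0.2475.
σ_v = γz + q = 123.4 × 25.0 + 216 = 3301 psf.
σ_h = K_a σ_v = 0.2475 × 3301 = 817.0 psf.

817 psf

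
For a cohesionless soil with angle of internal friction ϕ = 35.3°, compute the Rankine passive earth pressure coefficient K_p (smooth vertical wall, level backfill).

K_p = (1 + sin φ)/(1 − sin φ) = tan²(45° + 35.3°/2) = 3.738.

3.74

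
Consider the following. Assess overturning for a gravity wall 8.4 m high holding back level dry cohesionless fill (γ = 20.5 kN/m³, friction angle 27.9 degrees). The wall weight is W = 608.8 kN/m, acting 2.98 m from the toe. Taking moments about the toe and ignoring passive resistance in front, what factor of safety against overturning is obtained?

K_a = tan²(45° − 27.9°/2) = 0.3625.
P_a = ½K_aγH² = 0.5×0.3625×20.5×8.4² = 262.1 kN/m, acting at H/3 = 2.800 m above the base.
Overturning moment M_o = P_a × H/3 = 262.1 × 2.800 = 734.0.
Resisting moment M_r = W × 2.98 = 608.8 × 2.98 = 1814.
FS_overturning = M_r/M_o = 1814/734.0 = 2.472.

2.47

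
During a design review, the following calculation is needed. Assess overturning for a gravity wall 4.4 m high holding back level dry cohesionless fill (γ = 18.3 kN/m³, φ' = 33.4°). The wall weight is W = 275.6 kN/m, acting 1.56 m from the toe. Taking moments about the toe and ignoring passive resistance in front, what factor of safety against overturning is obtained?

5.71

K_a = tan²(45° − 33.4°/2) = 0.2899.
P_a = ½K_aγH² = 0.5×0.2899×18.3×4.4² = 51.36 kN/m, acting at H/3 = 1.467 m above the base.
Overturning moment M_o = P_a × H/3 = 51.36 × 1.467 = 75.33.
Resisting moment M_r = W × 1.56 = 275.6 × 1.56 = 429.9.
FS_overturning = M_r/M_o = 429.9/75.33 = 5.708.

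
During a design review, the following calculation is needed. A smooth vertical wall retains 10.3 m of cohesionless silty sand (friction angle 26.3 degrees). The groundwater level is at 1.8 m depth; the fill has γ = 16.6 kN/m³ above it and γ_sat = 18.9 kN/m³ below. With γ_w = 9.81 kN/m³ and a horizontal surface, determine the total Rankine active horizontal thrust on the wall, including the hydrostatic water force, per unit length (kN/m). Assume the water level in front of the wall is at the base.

590 kN/m

K_a = tan²(45° − φ/2) = 0.3859.
γ' = 18.9 − 9.81 = 9.090 kN/m³. Depth below WT = 8.5 m.
σ'_h at WT = K_a γ d_w = 11.53 kPa; at base = 11.53 + K_a γ' × 8.5 = 41.35 kPa.
P₁ (0–1.8 m) = ½×11.53×1.8 = 10.38. P₂ (1.8–10.3 m) = ½(11.53+41.35)×8.5 = 224.8.
P_w = ½ γ_w h₂² = 0.5×9.81×8.5² = 354.4. Total = 10.38+224.8+354.4 = 589.5 kN/m.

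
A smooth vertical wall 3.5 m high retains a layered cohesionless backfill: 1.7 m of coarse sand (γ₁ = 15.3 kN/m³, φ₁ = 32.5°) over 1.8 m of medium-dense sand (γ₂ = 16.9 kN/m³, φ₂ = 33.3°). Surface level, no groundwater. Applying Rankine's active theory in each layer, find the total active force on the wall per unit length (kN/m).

28.3 kN/m

K_a1 = tan²(45°−32.5°/2) = 0.3010; K_a2 = tan²(45°−33.3°/2) = 0.2911.
Layer 1: σ at base = K_a1 γ₁ h₁ = 7.829 kPa; P₁ = ½×7.829×1.7 = 6.654.
Layer 2: σ_v at top = γ₁h₁ = 26.01; σ_h top = K_a2×26.01 = 7.572; σ_h base = K_a2×(26.01+16.9×1.8) = 16.43.
P₂ = ½(7.572+16.43)×1.8 = 21.60. Total P_a = 6.654+21.60 = 28.26 kN/m.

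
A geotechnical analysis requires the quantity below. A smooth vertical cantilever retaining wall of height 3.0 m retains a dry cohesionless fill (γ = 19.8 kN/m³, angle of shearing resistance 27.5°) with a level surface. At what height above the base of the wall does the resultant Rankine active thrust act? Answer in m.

K_a = 0.3682.
The pressure distribution is triangular, so the resultant acts at H/3 above the base = 3.0/3 = 1.000 m.

1.00 m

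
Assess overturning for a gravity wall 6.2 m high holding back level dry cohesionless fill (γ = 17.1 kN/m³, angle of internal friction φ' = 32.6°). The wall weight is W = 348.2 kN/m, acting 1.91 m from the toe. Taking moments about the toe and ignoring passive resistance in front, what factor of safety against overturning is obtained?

3.27

K_a = tan²(45° − 32.6°/2) = 0.2997.
P_a = ½K_aγH² = 0.5×0.2997×17.1×6.2² = 98.51 kN/m, acting at H/3 = 2.067 m above the base.
Overturning moment M_o = P_a × H/3 = 98.51 × 2.067 = 203.6.
Resisting moment M_r = W × 1.91 = 348.2 × 1.91 = 665.1.
FS_overturning = M_r/M_o = 665.1/203.6 = 3.267.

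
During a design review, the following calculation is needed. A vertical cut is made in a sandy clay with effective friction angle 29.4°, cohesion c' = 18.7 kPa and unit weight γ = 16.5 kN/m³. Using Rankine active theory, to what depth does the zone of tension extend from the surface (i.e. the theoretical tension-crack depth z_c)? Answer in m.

3.88 m

K_a = tan²(45° − 29.4°/2) = 0.3415; √K_a = 0.5844.
The active pressure is zero where K_a γ z = 2c√K_a, so z_c = 2c/(γ√K_a) = 2×18.7/(16.5×0.5844) = 3.879 m.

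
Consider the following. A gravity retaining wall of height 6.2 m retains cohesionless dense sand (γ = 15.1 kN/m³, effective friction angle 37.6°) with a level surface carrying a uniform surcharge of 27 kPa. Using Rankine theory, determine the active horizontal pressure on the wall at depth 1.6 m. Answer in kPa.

12.4 kPa

K_a = (1 − sin φ)/(1 + sin φ) = 0.2421.
σ_v = γz + q = 15.1 × 1.6 + 27 = 51.16 kPa.
σ_h = K_a σ_v = 0.2421 × 51.16 = 12.39 kPa.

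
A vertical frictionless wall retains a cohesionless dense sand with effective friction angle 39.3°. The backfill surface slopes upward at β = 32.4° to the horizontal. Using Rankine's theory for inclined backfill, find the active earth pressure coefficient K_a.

0.362

K_a = cos β · (cos β − √(cos²β − cos²φ)) / (cos β + √(cos²β − cos²φ)).
cos β = 0.8443, cos φ = 0.7738, √(cos²β − cos²φ) = 0.3377.
K_a = 0.8443 × (0.8443 − 0.3377)/(0.8443 + 0.3377) = 0.3619.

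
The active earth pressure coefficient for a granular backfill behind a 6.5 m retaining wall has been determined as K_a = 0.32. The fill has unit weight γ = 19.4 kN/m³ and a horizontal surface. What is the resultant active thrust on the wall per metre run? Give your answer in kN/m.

P = ½ K_a γ H² = 0.5 × 0.32 × 19.4 × 6.5² = 131.1 kN/m.

131 kN/m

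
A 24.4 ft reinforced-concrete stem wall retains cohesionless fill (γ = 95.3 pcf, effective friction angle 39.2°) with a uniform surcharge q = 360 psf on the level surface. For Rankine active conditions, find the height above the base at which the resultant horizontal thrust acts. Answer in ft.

9.09 ft

K_a = 0.2255.
Triangular part P₁ = ½K_aγH² = 6396 at H/3 = 8.133 ft; rectangular part P₂ = K_a q H = 1981 at H/2 = 12.20 ft.
ȳ = (P₁·8.133 + P₂·12.20)/(P₁+P₂) = 9.095 ft.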